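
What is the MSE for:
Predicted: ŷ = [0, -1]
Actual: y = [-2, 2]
MSE = 6.5

MSE = (1/2)((0--2)² + (-1-2)²) = (1/2)(4 + 9) = 6.5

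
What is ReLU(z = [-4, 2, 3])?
h = [0, 2, 3]

ReLU applied element-wise: max(0,-4)=0, max(0,2)=2, max(0,3)=3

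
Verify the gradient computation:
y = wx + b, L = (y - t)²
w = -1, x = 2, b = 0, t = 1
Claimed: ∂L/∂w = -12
Correct

y = (-1)(2) + 0 = -2
∂L/∂y = 2(y - t) = 2(-2 - 1) = -6
∂y/∂w = x = 2
∂L/∂w = -6 × 2 = -12

Claimed value: -12
Correct: The correct gradient is -12.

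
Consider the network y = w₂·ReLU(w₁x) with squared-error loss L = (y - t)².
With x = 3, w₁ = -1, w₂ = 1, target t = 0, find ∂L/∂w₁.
∂L/∂w₁ = 0

Forward pass:
z = w₁x = -1×3 = -3
h = ReLU(-3) = 0
y = w₂h = 1×0 = 0

Backward pass:
∂L/∂y = 2(y - t) = 2(0 - 0) = 0
∂y/∂h = w₂ = 1
∂h/∂z = 0 (ReLU derivative)
∂z/∂w₁ = x = 3

∂L/∂w₁ = 0 × 1 × 0 × 3 = 0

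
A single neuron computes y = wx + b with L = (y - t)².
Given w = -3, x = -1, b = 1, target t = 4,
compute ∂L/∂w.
∂L/∂w = 0

y = wx + b = (-3)(-1) + 1 = 4
∂L/∂y = 2(y - t) = 2(4 - 4) = 0
∂y/∂w = x = -1
∂L/∂w = ∂L/∂y · ∂y/∂w = 0 × -1 = 0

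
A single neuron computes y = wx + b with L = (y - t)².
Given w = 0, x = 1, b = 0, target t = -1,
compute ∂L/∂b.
∂L/∂b = 2

y = wx + b = (0)(1) + 0 = 0
∂L/∂y = 2(y - t) = 2(0 - -1) = 2
∂y/∂b = 1
∂L/∂b = ∂L/∂y · ∂y/∂b = 2 × 1 = 2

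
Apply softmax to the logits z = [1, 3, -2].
p = [0.1185, 0.8756, 0.0059]

exp(z) = [2.718, 20.09, 0.1353]
Sum = 22.94
p = [0.1185, 0.8756, 0.0059]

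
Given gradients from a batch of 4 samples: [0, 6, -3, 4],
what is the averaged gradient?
Average gradient = 1.75

Average = (1/4)(0 + 6 + -3 + 4) = 7/4 = 1.75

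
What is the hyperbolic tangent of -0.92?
-0.7259

tanh(-0.92) = (e^(-0.92) - e^(0.92))/(e^(-0.92) + e^(0.92)) = -0.7259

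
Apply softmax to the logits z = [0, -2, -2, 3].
p = [0.0468, 0.0063, 0.0063, 0.9405]

exp(z) = [1, 0.1353, 0.1353, 20.09]
Sum = 21.36
p = [0.0468, 0.0063, 0.0063, 0.9405]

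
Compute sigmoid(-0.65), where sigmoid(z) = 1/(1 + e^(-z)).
0.343

sigmoid(-0.65) = 1/(1 + e^(0.65)) = 1/(1 + 1.916) = 0.343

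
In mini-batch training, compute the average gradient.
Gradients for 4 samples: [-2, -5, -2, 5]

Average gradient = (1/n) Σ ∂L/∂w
Average gradient = -1

Average = (1/4)(-2 + -5 + -2 + 5) = -4/4 = -1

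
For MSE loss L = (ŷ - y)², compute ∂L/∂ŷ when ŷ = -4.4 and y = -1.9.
∂L/∂ŷ = -5.0

∂L/∂ŷ = 2(ŷ - y) = 2(-4.4 - -1.9) = 2(-2.5) = -5.0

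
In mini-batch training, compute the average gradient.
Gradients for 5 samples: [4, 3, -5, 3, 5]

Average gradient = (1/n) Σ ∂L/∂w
Average gradient = 2

Average = (1/5)(4 + 3 + -5 + 3 + 5) = 10/5 = 2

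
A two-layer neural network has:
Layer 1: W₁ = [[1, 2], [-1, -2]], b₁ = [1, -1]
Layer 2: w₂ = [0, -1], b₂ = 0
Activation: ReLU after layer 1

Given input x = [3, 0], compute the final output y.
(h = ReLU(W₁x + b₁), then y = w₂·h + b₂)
y = 0

Layer 1 pre-activation: z₁ = [4, -4]
After ReLU: h = [4, 0]
Layer 2 output: y = 0×4 + -1×0 + 0 = 0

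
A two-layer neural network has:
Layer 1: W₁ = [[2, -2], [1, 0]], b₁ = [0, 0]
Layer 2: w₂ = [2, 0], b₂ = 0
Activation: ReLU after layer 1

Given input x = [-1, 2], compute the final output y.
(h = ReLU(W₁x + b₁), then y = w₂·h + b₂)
y = 0

Layer 1 pre-activation: z₁ = [-6, -1]
After ReLU: h = [0, 0]
Layer 2 output: y = 2×0 + 0×0 + 0 = 0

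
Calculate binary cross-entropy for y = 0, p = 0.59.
L = 0.8916

L = -0·log(0.59) - 1·log(0.41) = -log(0.41) = 0.8916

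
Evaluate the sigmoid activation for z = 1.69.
0.8442

sigmoid(1.69) = 1/(1 + e^(-1.69)) = 1/(1 + 0.1845) = 0.8442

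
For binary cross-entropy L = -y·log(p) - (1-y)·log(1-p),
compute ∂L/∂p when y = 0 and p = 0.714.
∂L/∂p = 3.497

∂L/∂p = -y/p + (1-y)/(1-p) = 0 + 1/0.286 = 3.497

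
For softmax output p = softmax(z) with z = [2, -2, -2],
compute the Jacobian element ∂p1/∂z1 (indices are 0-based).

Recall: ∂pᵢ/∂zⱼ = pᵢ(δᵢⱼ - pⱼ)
∂p1/∂z1 = 0.01736

p = softmax(z) = [0.9647, 0.01767, 0.01767]
p1 = 0.01767

∂p1/∂z1 = p1(1 - p1) = 0.01767 × (1 - 0.01767) = 0.01736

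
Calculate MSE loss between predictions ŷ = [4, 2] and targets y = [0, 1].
MSE = 8.5

MSE = (1/2)((4-0)² + (2-1)²) = (1/2)(16 + 1) = 8.5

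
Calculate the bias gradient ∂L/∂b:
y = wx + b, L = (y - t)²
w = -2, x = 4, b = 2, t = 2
∂L/∂b = -16

y = wx + b = (-2)(4) + 2 = -6
∂L/∂y = 2(y - t) = 2(-6 - 2) = -16
∂y/∂b = 1
∂L/∂b = ∂L/∂y · ∂y/∂b = -16 × 1 = -16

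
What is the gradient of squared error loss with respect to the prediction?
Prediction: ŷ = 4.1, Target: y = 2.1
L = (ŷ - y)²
∂L/∂ŷ = 4.0

∂L/∂ŷ = 2(ŷ - y) = 2(4.1 - 2.1) = 2(2.0) = 4.0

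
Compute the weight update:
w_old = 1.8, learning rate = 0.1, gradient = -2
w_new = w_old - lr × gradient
w_new = 2

w_new = w - η·∂L/∂w = 1.8 - 0.1×(-2) = 1.8 - (-0.2) = 2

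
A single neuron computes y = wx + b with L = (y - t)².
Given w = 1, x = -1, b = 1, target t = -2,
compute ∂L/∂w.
∂L/∂w = -4

y = wx + b = (1)(-1) + 1 = 0
∂L/∂y = 2(y - t) = 2(0 - -2) = 4
∂y/∂w = x = -1
∂L/∂w = ∂L/∂y · ∂y/∂w = 4 × -1 = -4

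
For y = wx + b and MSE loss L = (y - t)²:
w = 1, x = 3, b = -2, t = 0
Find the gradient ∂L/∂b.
∂L/∂b = 2

y = wx + b = (1)(3) + -2 = 1
∂L/∂y = 2(y - t) = 2(1 - 0) = 2
∂y/∂b = 1
∂L/∂b = ∂L/∂y · ∂y/∂b = 2 × 1 = 2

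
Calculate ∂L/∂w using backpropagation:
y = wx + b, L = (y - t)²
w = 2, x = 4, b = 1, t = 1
∂L/∂w = 64

y = wx + b = (2)(4) + 1 = 9
∂L/∂y = 2(y - t) = 2(9 - 1) = 16
∂y/∂w = x = 4
∂L/∂w = ∂L/∂y · ∂y/∂w = 16 × 4 = 64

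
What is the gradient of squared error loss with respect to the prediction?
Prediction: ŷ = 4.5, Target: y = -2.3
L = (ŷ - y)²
∂L/∂ŷ = 13.6

∂L/∂ŷ = 2(ŷ - y) = 2(4.5 - -2.3) = 2(6.8) = 13.6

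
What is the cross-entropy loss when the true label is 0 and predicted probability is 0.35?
L = 0.4308

L = -0·log(0.35) - 1·log(0.65) = -log(0.65) = 0.4308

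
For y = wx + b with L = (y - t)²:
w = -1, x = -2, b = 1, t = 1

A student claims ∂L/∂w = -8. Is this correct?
Correct

y = (-1)(-2) + 1 = 3
∂L/∂y = 2(y - t) = 2(3 - 1) = 4
∂y/∂w = x = -2
∂L/∂w = 4 × -2 = -8

Claimed value: -8
Correct: The correct gradient is -8.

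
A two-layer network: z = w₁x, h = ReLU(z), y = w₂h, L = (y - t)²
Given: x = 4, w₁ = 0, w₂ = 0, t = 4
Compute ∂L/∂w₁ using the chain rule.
∂L/∂w₁ = 0

Forward pass:
z = w₁x = 0×4 = 0
h = ReLU(0) = 0
y = w₂h = 0×0 = 0

Backward pass:
∂L/∂y = 2(y - t) = 2(0 - 4) = -8
∂y/∂h = w₂ = 0
∂h/∂z = 0 (ReLU derivative)
∂z/∂w₁ = x = 4

∂L/∂w₁ = -8 × 0 × 0 × 4 = 0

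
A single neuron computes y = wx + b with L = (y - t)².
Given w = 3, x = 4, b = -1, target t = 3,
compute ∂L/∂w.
∂L/∂w = 64

y = wx + b = (3)(4) + -1 = 11
∂L/∂y = 2(y - t) = 2(11 - 3) = 16
∂y/∂w = x = 4
∂L/∂w = ∂L/∂y · ∂y/∂w = 16 × 4 = 64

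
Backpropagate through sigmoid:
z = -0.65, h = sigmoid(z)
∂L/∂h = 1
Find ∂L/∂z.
∂L/∂z = 0.2253

σ(-0.65) = 0.343
σ'(-0.65) = σ(-0.65)(1 - σ(-0.65)) = 0.343 × 0.657 = 0.2253
∂L/∂z = ∂L/∂h · σ'(z) = 1 × 0.2253 = 0.2253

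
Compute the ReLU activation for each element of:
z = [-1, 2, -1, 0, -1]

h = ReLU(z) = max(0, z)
h = [0, 2, 0, 0, 0]

ReLU applied element-wise: max(0,-1)=0, max(0,2)=2, max(0,-1)=0, max(0,0)=0, max(0,-1)=0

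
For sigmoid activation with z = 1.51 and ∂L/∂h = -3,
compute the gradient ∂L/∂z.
∂L/∂z = -0.4446

σ(1.51) = 0.8191
σ'(1.51) = σ(1.51)(1 - σ(1.51)) = 0.8191 × 0.1809 = 0.1482
∂L/∂z = ∂L/∂h · σ'(z) = -3 × 0.1482 = -0.4446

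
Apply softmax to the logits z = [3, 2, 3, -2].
p = [0.4211, 0.1549, 0.4211, 0.0028]

exp(z) = [20.09, 7.389, 20.09, 0.1353]
Sum = 47.7
p = [0.4211, 0.1549, 0.4211, 0.0028]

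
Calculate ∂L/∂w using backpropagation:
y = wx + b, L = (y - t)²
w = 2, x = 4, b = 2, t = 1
∂L/∂w = 72

y = wx + b = (2)(4) + 2 = 10
∂L/∂y = 2(y - t) = 2(10 - 1) = 18
∂y/∂w = x = 4
∂L/∂w = ∂L/∂y · ∂y/∂w = 18 × 4 = 72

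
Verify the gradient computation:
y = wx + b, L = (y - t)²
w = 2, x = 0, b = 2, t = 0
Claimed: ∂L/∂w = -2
Incorrect

y = (2)(0) + 2 = 2
∂L/∂y = 2(y - t) = 2(2 - 0) = 4
∂y/∂w = x = 0
∂L/∂w = 4 × 0 = 0

Claimed value: -2
Incorrect: The correct gradient is 0.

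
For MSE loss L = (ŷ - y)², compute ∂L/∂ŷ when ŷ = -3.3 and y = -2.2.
∂L/∂ŷ = -2.2

∂L/∂ŷ = 2(ŷ - y) = 2(-3.3 - -2.2) = 2(-1.1) = -2.2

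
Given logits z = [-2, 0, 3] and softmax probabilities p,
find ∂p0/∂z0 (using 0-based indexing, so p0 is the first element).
∂p0/∂z0 = 0.006337

p = softmax(z) = [0.006377, 0.04712, 0.9465]
p0 = 0.006377

∂p0/∂z0 = p0(1 - p0) = 0.006377 × (1 - 0.006377) = 0.006337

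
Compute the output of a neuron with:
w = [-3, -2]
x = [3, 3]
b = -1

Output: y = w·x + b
y = -16

y = (-3)(3) + (-2)(3) + -1 = -16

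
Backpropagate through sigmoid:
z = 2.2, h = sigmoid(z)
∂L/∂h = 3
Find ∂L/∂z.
∂L/∂z = 0.2694

σ(2.2) = 0.9002
σ'(2.2) = σ(2.2)(1 - σ(2.2)) = 0.9002 × 0.09975 = 0.0898
∂L/∂z = ∂L/∂h · σ'(z) = 3 × 0.0898 = 0.2694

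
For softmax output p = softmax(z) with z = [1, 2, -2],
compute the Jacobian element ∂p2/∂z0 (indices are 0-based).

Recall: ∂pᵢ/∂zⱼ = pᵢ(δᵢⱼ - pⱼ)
∂p2/∂z0 = -0.003507

p = softmax(z) = [0.2654, 0.7214, 0.01321]
p2 = 0.01321, p0 = 0.2654

∂p2/∂z0 = -p2 × p0 = -0.01321 × 0.2654 = -0.003507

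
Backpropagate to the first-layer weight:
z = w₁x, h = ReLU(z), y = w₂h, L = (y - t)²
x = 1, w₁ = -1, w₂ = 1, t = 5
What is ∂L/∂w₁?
∂L/∂w₁ = 0

Forward pass:
z = w₁x = -1×1 = -1
h = ReLU(-1) = 0
y = w₂h = 1×0 = 0

Backward pass:
∂L/∂y = 2(y - t) = 2(0 - 5) = -10
∂y/∂h = w₂ = 1
∂h/∂z = 0 (ReLU derivative)
∂z/∂w₁ = x = 1

∂L/∂w₁ = -10 × 1 × 0 × 1 = 0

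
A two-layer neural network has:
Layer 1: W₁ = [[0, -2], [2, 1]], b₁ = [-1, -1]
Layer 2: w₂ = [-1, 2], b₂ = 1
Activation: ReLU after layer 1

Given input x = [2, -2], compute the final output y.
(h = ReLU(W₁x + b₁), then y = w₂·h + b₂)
y = 0

Layer 1 pre-activation: z₁ = [3, 1]
After ReLU: h = [3, 1]
Layer 2 output: y = -1×3 + 2×1 + 1 = 0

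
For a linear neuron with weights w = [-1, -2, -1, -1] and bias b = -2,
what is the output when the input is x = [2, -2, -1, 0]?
y = 1

y = (-1)(2) + (-2)(-2) + (-1)(-1) + (-1)(0) + -2 = 1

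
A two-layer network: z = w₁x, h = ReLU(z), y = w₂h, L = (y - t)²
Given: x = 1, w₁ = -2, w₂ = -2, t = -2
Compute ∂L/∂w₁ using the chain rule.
∂L/∂w₁ = 0

Forward pass:
z = w₁x = -2×1 = -2
h = ReLU(-2) = 0
y = w₂h = -2×0 = 0

Backward pass:
∂L/∂y = 2(y - t) = 2(0 - -2) = 4
∂y/∂h = w₂ = -2
∂h/∂z = 0 (ReLU derivative)
∂z/∂w₁ = x = 1

∂L/∂w₁ = 4 × -2 × 0 × 1 = 0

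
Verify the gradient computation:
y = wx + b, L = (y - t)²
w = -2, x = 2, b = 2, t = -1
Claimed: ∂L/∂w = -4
Correct

y = (-2)(2) + 2 = -2
∂L/∂y = 2(y - t) = 2(-2 - -1) = -2
∂y/∂w = x = 2
∂L/∂w = -2 × 2 = -4

Claimed value: -4
Correct: The correct gradient is -4.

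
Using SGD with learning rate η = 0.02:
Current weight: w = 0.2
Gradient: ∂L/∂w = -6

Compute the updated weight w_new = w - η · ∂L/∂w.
w_new = 0.32

w_new = w - η·∂L/∂w = 0.2 - 0.02×(-6) = 0.2 - (-0.12) = 0.32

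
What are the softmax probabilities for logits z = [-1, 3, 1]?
p = [0.0159, 0.8668, 0.1173]

exp(z) = [0.3679, 20.09, 2.718]
Sum = 23.17
p = [0.0159, 0.8668, 0.1173]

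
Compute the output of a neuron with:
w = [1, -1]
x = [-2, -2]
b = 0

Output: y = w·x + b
y = 0

y = (1)(-2) + (-1)(-2) + 0 = 0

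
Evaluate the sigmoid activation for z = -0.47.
0.3846

sigmoid(-0.47) = 1/(1 + e^(0.47)) = 1/(1 + 1.6) = 0.3846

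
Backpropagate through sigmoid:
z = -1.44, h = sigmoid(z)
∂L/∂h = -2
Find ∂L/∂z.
∂L/∂z = -0.3097

σ(-1.44) = 0.1915
σ'(-1.44) = σ(-1.44)(1 - σ(-1.44)) = 0.1915 × 0.8085 = 0.1549
∂L/∂z = ∂L/∂h · σ'(z) = -2 × 0.1549 = -0.3097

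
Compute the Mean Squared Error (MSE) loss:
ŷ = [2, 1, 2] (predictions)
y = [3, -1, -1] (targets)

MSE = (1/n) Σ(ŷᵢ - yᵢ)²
MSE = 4.667

MSE = (1/3)((2-3)² + (1--1)² + (2--1)²) = (1/3)(1 + 4 + 9) = 4.667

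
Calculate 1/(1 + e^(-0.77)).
0.6835

sigmoid(0.77) = 1/(1 + e^(-0.77)) = 1/(1 + 0.463) = 0.6835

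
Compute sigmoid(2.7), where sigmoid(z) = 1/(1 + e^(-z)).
0.937

sigmoid(2.7) = 1/(1 + e^(-2.7)) = 1/(1 + 0.06721) = 0.937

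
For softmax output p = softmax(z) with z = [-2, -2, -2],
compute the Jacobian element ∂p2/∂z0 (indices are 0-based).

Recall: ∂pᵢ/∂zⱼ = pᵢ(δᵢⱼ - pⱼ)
∂p2/∂z0 = -0.1111

p = softmax(z) = [0.3333, 0.3333, 0.3333]
p2 = 0.3333, p0 = 0.3333

∂p2/∂z0 = -p2 × p0 = -0.3333 × 0.3333 = -0.1111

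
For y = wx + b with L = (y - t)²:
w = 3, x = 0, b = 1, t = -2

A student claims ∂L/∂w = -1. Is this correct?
Incorrect

y = (3)(0) + 1 = 1
∂L/∂y = 2(y - t) = 2(1 - -2) = 6
∂y/∂w = x = 0
∂L/∂w = 6 × 0 = 0

Claimed value: -1
Incorrect: The correct gradient is 0.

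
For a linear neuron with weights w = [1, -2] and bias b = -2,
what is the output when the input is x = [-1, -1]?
y = -1

y = (1)(-1) + (-2)(-1) + -2 = -1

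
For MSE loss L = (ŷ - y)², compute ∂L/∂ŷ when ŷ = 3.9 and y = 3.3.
∂L/∂ŷ = 1.2

∂L/∂ŷ = 2(ŷ - y) = 2(3.9 - 3.3) = 2(0.6) = 1.2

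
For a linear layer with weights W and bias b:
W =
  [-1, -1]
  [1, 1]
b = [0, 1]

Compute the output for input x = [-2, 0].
y = [2, -1]

Wx = [-1×-2 + -1×0, 1×-2 + 1×0]
   = [2, -2]
y = Wx + b = [2 + 0, -2 + 1] = [2, -1]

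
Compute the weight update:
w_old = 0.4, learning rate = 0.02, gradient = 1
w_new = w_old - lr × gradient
w_new = 0.38

w_new = w - η·∂L/∂w = 0.4 - 0.02×(1) = 0.4 - (0.02) = 0.38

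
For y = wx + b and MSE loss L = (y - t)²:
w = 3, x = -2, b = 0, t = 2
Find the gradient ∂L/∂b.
∂L/∂b = -16

y = wx + b = (3)(-2) + 0 = -6
∂L/∂y = 2(y - t) = 2(-6 - 2) = -16
∂y/∂b = 1
∂L/∂b = ∂L/∂y · ∂y/∂b = -16 × 1 = -16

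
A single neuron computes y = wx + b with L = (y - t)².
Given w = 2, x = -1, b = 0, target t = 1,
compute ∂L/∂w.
∂L/∂w = 6

y = wx + b = (2)(-1) + 0 = -2
∂L/∂y = 2(y - t) = 2(-2 - 1) = -6
∂y/∂w = x = -1
∂L/∂w = ∂L/∂y · ∂y/∂w = -6 × -1 = 6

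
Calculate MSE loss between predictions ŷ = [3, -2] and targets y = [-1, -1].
MSE = 8.5

MSE = (1/2)((3--1)² + (-2--1)²) = (1/2)(16 + 1) = 8.5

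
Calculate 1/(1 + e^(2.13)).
0.1062

sigmoid(-2.13) = 1/(1 + e^(2.13)) = 1/(1 + 8.415) = 0.1062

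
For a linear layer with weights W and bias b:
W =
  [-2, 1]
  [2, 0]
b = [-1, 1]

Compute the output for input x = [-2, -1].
y = [2, -3]

Wx = [-2×-2 + 1×-1, 2×-2 + 0×-1]
   = [3, -4]
y = Wx + b = [3 + -1, -4 + 1] = [2, -3]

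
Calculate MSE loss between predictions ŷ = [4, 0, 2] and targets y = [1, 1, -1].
MSE = 6.333

MSE = (1/3)((4-1)² + (0-1)² + (2--1)²) = (1/3)(9 + 1 + 9) = 6.333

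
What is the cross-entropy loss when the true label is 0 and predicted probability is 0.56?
L = 0.821

L = -0·log(0.56) - 1·log(0.44) = -log(0.44) = 0.821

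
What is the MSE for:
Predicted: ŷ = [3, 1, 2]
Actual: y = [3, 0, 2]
MSE = 0.3333

MSE = (1/3)((3-3)² + (1-0)² + (2-2)²) = (1/3)(0 + 1 + 0) = 0.3333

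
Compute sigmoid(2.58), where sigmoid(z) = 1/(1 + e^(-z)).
0.9296

sigmoid(2.58) = 1/(1 + e^(-2.58)) = 1/(1 + 0.07577) = 0.9296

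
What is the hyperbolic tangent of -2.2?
-0.9757

tanh(-2.2) = (e^(-2.2) - e^(2.2))/(e^(-2.2) + e^(2.2)) = -0.9757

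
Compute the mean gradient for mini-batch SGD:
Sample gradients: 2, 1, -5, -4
Average gradient = -1.5

Average = (1/4)(2 + 1 + -5 + -4) = -6/4 = -1.5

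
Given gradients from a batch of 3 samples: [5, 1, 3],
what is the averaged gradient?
Average gradient = 3

Average = (1/3)(5 + 1 + 3) = 9/3 = 3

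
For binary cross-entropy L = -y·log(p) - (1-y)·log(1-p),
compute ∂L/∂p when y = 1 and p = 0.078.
∂L/∂p = -12.82

∂L/∂p = -y/p + (1-y)/(1-p) = -1/0.078 + 0 = -12.82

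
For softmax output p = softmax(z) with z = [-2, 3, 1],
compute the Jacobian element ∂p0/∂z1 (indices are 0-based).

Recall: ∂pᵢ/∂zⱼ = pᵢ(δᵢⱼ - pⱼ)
∂p0/∂z1 = -0.005166

p = softmax(z) = [0.0059, 0.8756, 0.1185]
p0 = 0.0059, p1 = 0.8756

∂p0/∂z1 = -p0 × p1 = -0.0059 × 0.8756 = -0.005166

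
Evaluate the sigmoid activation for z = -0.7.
0.3318

sigmoid(-0.7) = 1/(1 + e^(0.7)) = 1/(1 + 2.014) = 0.3318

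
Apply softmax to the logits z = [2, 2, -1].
p = [0.4879, 0.4879, 0.0243]

exp(z) = [7.389, 7.389, 0.3679]
Sum = 15.15
p = [0.4879, 0.4879, 0.0243]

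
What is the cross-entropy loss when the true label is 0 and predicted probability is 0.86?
L = 1.966

L = -0·log(0.86) - 1·log(0.14) = -log(0.14) = 1.966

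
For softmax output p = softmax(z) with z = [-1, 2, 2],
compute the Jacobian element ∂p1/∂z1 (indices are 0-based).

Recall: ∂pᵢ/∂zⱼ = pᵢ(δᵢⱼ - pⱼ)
∂p1/∂z1 = 0.2499

p = softmax(z) = [0.02429, 0.4879, 0.4879]
p1 = 0.4879

∂p1/∂z1 = p1(1 - p1) = 0.4879 × (1 - 0.4879) = 0.2499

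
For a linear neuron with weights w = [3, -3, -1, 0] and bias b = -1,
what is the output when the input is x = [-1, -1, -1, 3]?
y = 0

y = (3)(-1) + (-3)(-1) + (-1)(-1) + (0)(3) + -1 = 0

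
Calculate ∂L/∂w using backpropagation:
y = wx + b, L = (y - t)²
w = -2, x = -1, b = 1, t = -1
∂L/∂w = -8

y = wx + b = (-2)(-1) + 1 = 3
∂L/∂y = 2(y - t) = 2(3 - -1) = 8
∂y/∂w = x = -1
∂L/∂w = ∂L/∂y · ∂y/∂w = 8 × -1 = -8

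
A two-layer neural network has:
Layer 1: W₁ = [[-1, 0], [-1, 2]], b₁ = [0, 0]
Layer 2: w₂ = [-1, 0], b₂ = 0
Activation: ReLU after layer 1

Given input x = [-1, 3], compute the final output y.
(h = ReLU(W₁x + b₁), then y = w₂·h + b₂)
y = -1

Layer 1 pre-activation: z₁ = [1, 7]
After ReLU: h = [1, 7]
Layer 2 output: y = -1×1 + 0×7 + 0 = -1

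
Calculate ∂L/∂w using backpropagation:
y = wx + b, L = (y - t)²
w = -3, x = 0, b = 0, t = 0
∂L/∂w = 0

y = wx + b = (-3)(0) + 0 = 0
∂L/∂y = 2(y - t) = 2(0 - 0) = 0
∂y/∂w = x = 0
∂L/∂w = ∂L/∂y · ∂y/∂w = 0 × 0 = 0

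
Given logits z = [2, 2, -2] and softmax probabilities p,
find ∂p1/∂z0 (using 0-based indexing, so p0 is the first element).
∂p1/∂z0 = -0.2455

p = softmax(z) = [0.4955, 0.4955, 0.009075]
p1 = 0.4955, p0 = 0.4955

∂p1/∂z0 = -p1 × p0 = -0.4955 × 0.4955 = -0.2455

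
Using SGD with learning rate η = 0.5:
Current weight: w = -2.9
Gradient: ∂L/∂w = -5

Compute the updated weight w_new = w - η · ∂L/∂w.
w_new = -0.4

w_new = w - η·∂L/∂w = -2.9 - 0.5×(-5) = -2.9 - (-2.5) = -0.4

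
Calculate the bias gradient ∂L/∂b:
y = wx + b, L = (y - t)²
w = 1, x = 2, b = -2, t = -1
∂L/∂b = 2

y = wx + b = (1)(2) + -2 = 0
∂L/∂y = 2(y - t) = 2(0 - -1) = 2
∂y/∂b = 1
∂L/∂b = ∂L/∂y · ∂y/∂b = 2 × 1 = 2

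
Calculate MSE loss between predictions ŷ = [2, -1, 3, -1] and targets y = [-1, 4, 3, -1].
MSE = 8.5

MSE = (1/4)((2--1)² + (-1-4)² + (3-3)² + (-1--1)²) = (1/4)(9 + 25 + 0 + 0) = 8.5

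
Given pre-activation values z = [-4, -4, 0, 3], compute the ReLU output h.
h = [0, 0, 0, 3]

ReLU applied element-wise: max(0,-4)=0, max(0,-4)=0, max(0,0)=0, max(0,3)=3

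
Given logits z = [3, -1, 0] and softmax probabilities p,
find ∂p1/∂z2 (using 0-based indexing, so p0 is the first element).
∂p1/∂z2 = -0.0007993

p = softmax(z) = [0.9362, 0.01715, 0.04661]
p1 = 0.01715, p2 = 0.04661

∂p1/∂z2 = -p1 × p2 = -0.01715 × 0.04661 = -0.0007993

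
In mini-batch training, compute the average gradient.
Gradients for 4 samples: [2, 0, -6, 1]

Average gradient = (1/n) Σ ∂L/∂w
Average gradient = -0.75

Average = (1/4)(2 + 0 + -6 + 1) = -3/4 = -0.75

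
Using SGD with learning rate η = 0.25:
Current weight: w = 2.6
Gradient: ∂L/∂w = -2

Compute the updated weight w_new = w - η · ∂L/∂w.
w_new = 3.1

w_new = w - η·∂L/∂w = 2.6 - 0.25×(-2) = 2.6 - (-0.5) = 3.1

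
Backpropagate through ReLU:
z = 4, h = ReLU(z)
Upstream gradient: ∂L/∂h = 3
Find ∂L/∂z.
∂L/∂z = 3

h = ReLU(4) = 4
Since z > 0: ∂h/∂z = 1
∂L/∂z = ∂L/∂h · ∂h/∂z = 3 × 1 = 3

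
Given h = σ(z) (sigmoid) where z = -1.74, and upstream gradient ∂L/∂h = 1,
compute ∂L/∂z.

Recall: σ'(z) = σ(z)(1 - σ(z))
∂L/∂z = 0.127

σ(-1.74) = 0.1493
σ'(-1.74) = σ(-1.74)(1 - σ(-1.74)) = 0.1493 × 0.8507 = 0.127
∂L/∂z = ∂L/∂h · σ'(z) = 1 × 0.127 = 0.127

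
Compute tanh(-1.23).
-0.8426

tanh(-1.23) = (e^(-1.23) - e^(1.23))/(e^(-1.23) + e^(1.23)) = -0.8426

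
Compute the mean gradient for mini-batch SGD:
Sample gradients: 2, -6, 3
Average gradient = -0.3333

Average = (1/3)(2 + -6 + 3) = -1/3 = -0.3333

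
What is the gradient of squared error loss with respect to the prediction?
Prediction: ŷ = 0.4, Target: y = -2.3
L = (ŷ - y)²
∂L/∂ŷ = 5.4

∂L/∂ŷ = 2(ŷ - y) = 2(0.4 - -2.3) = 2(2.7) = 5.4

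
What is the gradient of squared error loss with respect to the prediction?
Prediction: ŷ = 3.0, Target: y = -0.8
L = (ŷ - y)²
∂L/∂ŷ = 7.6

∂L/∂ŷ = 2(ŷ - y) = 2(3.0 - -0.8) = 2(3.8) = 7.6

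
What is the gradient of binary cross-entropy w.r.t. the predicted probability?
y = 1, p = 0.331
∂L/∂p = -3.021

∂L/∂p = -y/p + (1-y)/(1-p) = -1/0.331 + 0 = -3.021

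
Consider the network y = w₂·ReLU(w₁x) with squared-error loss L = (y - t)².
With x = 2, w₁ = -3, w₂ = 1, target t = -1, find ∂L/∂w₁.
∂L/∂w₁ = 0

Forward pass:
z = w₁x = -3×2 = -6
h = ReLU(-6) = 0
y = w₂h = 1×0 = 0

Backward pass:
∂L/∂y = 2(y - t) = 2(0 - -1) = 2
∂y/∂h = w₂ = 1
∂h/∂z = 0 (ReLU derivative)
∂z/∂w₁ = x = 2

∂L/∂w₁ = 2 × 1 × 0 × 2 = 0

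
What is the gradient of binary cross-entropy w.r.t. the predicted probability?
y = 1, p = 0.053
∂L/∂p = -18.87

∂L/∂p = -y/p + (1-y)/(1-p) = -1/0.053 + 0 = -18.87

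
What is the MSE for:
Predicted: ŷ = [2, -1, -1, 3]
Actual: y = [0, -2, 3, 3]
MSE = 5.25

MSE = (1/4)((2-0)² + (-1--2)² + (-1-3)² + (3-3)²) = (1/4)(4 + 1 + 16 + 0) = 5.25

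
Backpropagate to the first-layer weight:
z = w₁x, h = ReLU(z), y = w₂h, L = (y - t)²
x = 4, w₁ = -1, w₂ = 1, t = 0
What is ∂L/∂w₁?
∂L/∂w₁ = 0

Forward pass:
z = w₁x = -1×4 = -4
h = ReLU(-4) = 0
y = w₂h = 1×0 = 0

Backward pass:
∂L/∂y = 2(y - t) = 2(0 - 0) = 0
∂y/∂h = w₂ = 1
∂h/∂z = 0 (ReLU derivative)
∂z/∂w₁ = x = 4

∂L/∂w₁ = 0 × 1 × 0 × 4 = 0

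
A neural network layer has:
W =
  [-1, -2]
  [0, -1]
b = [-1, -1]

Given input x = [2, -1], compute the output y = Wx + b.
y = [-1, 0]

Wx = [-1×2 + -2×-1, 0×2 + -1×-1]
   = [0, 1]
y = Wx + b = [0 + -1, 1 + -1] = [-1, 0]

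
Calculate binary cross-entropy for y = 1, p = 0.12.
L = 2.12

L = -1·log(0.12) - 0·log(0.88) = -log(0.12) = 2.12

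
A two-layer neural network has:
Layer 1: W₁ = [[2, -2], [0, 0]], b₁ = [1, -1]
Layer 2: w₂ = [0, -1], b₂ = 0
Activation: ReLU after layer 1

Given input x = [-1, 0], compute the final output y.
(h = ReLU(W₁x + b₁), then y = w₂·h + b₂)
y = 0

Layer 1 pre-activation: z₁ = [-1, -1]
After ReLU: h = [0, 0]
Layer 2 output: y = 0×0 + -1×0 + 0 = 0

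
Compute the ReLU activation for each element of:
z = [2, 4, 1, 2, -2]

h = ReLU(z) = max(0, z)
h = [2, 4, 1, 2, 0]

ReLU applied element-wise: max(0,2)=2, max(0,4)=4, max(0,1)=1, max(0,2)=2, max(0,-2)=0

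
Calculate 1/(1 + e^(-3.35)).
0.9661

sigmoid(3.35) = 1/(1 + e^(-3.35)) = 1/(1 + 0.03508) = 0.9661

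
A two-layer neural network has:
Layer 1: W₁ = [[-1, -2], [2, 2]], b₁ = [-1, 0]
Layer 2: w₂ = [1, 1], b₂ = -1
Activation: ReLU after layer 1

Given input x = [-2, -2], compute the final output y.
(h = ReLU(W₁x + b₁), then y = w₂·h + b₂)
y = 4

Layer 1 pre-activation: z₁ = [5, -8]
After ReLU: h = [5, 0]
Layer 2 output: y = 1×5 + 1×0 + -1 = 4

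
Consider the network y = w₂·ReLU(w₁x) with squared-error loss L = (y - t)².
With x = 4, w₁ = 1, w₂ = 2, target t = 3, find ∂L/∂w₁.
∂L/∂w₁ = 80

Forward pass:
z = w₁x = 1×4 = 4
h = ReLU(4) = 4
y = w₂h = 2×4 = 8

Backward pass:
∂L/∂y = 2(y - t) = 2(8 - 3) = 10
∂y/∂h = w₂ = 2
∂h/∂z = 1 (ReLU derivative)
∂z/∂w₁ = x = 4

∂L/∂w₁ = 10 × 2 × 1 × 4 = 80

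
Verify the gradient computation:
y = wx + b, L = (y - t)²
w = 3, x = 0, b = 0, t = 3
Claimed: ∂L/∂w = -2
Incorrect

y = (3)(0) + 0 = 0
∂L/∂y = 2(y - t) = 2(0 - 3) = -6
∂y/∂w = x = 0
∂L/∂w = -6 × 0 = 0

Claimed value: -2
Incorrect: The correct gradient is 0.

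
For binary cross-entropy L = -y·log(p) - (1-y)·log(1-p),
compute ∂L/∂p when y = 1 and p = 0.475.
∂L/∂p = -2.105

∂L/∂p = -y/p + (1-y)/(1-p) = -1/0.475 + 0 = -2.105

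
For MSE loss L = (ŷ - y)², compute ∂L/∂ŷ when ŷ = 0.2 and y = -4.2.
∂L/∂ŷ = 8.8

∂L/∂ŷ = 2(ŷ - y) = 2(0.2 - -4.2) = 2(4.4) = 8.8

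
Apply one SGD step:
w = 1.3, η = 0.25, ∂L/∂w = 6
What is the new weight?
w_new = -0.2

w_new = w - η·∂L/∂w = 1.3 - 0.25×(6) = 1.3 - (1.5) = -0.2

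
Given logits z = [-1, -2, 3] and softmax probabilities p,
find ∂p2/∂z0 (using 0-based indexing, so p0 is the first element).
∂p2/∂z0 = -0.01743

p = softmax(z) = [0.01787, 0.006573, 0.9756]
p2 = 0.9756, p0 = 0.01787

∂p2/∂z0 = -p2 × p0 = -0.9756 × 0.01787 = -0.01743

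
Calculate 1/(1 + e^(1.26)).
0.221

sigmoid(-1.26) = 1/(1 + e^(1.26)) = 1/(1 + 3.525) = 0.221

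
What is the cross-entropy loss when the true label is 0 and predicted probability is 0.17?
L = 0.1863

L = -0·log(0.17) - 1·log(0.83) = -log(0.83) = 0.1863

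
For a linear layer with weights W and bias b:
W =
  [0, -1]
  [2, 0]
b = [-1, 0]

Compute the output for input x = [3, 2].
y = [-3, 6]

Wx = [0×3 + -1×2, 2×3 + 0×2]
   = [-2, 6]
y = Wx + b = [-2 + -1, 6 + 0] = [-3, 6]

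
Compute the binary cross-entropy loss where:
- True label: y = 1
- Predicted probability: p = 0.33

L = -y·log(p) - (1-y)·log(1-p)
L = 1.109

L = -1·log(0.33) - 0·log(0.67) = -log(0.33) = 1.109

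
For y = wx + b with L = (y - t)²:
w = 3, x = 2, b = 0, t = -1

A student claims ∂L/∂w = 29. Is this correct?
Incorrect

y = (3)(2) + 0 = 6
∂L/∂y = 2(y - t) = 2(6 - -1) = 14
∂y/∂w = x = 2
∂L/∂w = 14 × 2 = 28

Claimed value: 29
Incorrect: The correct gradient is 28.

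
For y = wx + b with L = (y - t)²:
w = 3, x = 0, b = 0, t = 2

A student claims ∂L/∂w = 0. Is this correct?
Correct

y = (3)(0) + 0 = 0
∂L/∂y = 2(y - t) = 2(0 - 2) = -4
∂y/∂w = x = 0
∂L/∂w = -4 × 0 = 0

Claimed value: 0
Correct: The correct gradient is 0.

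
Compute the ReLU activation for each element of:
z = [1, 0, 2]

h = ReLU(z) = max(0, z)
h = [1, 0, 2]

ReLU applied element-wise: max(0,1)=1, max(0,0)=0, max(0,2)=2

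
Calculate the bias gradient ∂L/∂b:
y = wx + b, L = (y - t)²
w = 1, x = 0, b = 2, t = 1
∂L/∂b = 2

y = wx + b = (1)(0) + 2 = 2
∂L/∂y = 2(y - t) = 2(2 - 1) = 2
∂y/∂b = 1
∂L/∂b = ∂L/∂y · ∂y/∂b = 2 × 1 = 2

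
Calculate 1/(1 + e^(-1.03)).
0.7369

sigmoid(1.03) = 1/(1 + e^(-1.03)) = 1/(1 + 0.357) = 0.7369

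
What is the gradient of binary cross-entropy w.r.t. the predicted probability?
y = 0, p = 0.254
∂L/∂p = 1.34

∂L/∂p = -y/p + (1-y)/(1-p) = 0 + 1/0.746 = 1.34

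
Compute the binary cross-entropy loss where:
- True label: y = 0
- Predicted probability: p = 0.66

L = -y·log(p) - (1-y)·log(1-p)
L = 1.079

L = -0·log(0.66) - 1·log(0.34) = -log(0.34) = 1.079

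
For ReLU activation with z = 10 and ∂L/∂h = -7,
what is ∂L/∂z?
∂L/∂z = -7

h = ReLU(10) = 10
Since z > 0: ∂h/∂z = 1
∂L/∂z = ∂L/∂h · ∂h/∂z = -7 × 1 = -7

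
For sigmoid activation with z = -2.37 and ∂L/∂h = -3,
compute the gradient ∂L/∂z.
∂L/∂z = -0.2345

σ(-2.37) = 0.08549
σ'(-2.37) = σ(-2.37)(1 - σ(-2.37)) = 0.08549 × 0.9145 = 0.07818
∂L/∂z = ∂L/∂h · σ'(z) = -3 × 0.07818 = -0.2345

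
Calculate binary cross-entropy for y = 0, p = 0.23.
L = 0.2614

L = -0·log(0.23) - 1·log(0.77) = -log(0.77) = 0.2614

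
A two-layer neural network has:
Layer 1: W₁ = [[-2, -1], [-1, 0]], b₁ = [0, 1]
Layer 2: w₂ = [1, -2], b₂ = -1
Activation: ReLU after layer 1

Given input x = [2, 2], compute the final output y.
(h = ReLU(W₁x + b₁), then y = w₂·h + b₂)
y = -1

Layer 1 pre-activation: z₁ = [-6, -1]
After ReLU: h = [0, 0]
Layer 2 output: y = 1×0 + -2×0 + -1 = -1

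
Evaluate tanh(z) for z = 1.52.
0.9087

tanh(1.52) = (e^(1.52) - e^(-1.52))/(e^(1.52) + e^(-1.52)) = 0.9087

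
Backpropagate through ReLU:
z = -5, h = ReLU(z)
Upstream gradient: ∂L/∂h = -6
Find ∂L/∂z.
∂L/∂z = 0

h = ReLU(-5) = 0
Since z < 0: ∂h/∂z = 0
∂L/∂z = ∂L/∂h · ∂h/∂z = -6 × 0 = 0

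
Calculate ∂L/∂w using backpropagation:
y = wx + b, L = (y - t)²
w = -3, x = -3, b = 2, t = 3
∂L/∂w = -48

y = wx + b = (-3)(-3) + 2 = 11
∂L/∂y = 2(y - t) = 2(11 - 3) = 16
∂y/∂w = x = -3
∂L/∂w = ∂L/∂y · ∂y/∂w = 16 × -3 = -48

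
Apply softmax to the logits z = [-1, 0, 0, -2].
p = [0.147, 0.3995, 0.3995, 0.0541]

exp(z) = [0.3679, 1, 1, 0.1353]
Sum = 2.503
p = [0.147, 0.3995, 0.3995, 0.0541]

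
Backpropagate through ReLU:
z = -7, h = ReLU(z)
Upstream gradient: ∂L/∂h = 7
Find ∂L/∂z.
∂L/∂z = 0

h = ReLU(-7) = 0
Since z < 0: ∂h/∂z = 0
∂L/∂z = ∂L/∂h · ∂h/∂z = 7 × 0 = 0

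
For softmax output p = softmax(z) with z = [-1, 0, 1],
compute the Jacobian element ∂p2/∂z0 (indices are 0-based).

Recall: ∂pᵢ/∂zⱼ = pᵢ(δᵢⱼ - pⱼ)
∂p2/∂z0 = -0.05989

p = softmax(z) = [0.09003, 0.2447, 0.6652]
p2 = 0.6652, p0 = 0.09003

∂p2/∂z0 = -p2 × p0 = -0.6652 × 0.09003 = -0.05989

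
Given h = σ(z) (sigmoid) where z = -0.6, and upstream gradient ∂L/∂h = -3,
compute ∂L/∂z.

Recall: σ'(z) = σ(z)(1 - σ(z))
∂L/∂z = -0.6864

σ(-0.6) = 0.3543
σ'(-0.6) = σ(-0.6)(1 - σ(-0.6)) = 0.3543 × 0.6457 = 0.2288
∂L/∂z = ∂L/∂h · σ'(z) = -3 × 0.2288 = -0.6864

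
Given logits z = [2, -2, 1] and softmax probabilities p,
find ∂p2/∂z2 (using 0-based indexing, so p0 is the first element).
∂p2/∂z2 = 0.195

p = softmax(z) = [0.7214, 0.01321, 0.2654]
p2 = 0.2654

∂p2/∂z2 = p2(1 - p2) = 0.2654 × (1 - 0.2654) = 0.195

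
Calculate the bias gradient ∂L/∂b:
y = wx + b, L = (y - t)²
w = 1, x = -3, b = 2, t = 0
∂L/∂b = -2

y = wx + b = (1)(-3) + 2 = -1
∂L/∂y = 2(y - t) = 2(-1 - 0) = -2
∂y/∂b = 1
∂L/∂b = ∂L/∂y · ∂y/∂b = -2 × 1 = -2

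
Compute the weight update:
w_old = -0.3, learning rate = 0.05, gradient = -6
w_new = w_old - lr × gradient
w_new = 0

w_new = w - η·∂L/∂w = -0.3 - 0.05×(-6) = -0.3 - (-0.3) = 0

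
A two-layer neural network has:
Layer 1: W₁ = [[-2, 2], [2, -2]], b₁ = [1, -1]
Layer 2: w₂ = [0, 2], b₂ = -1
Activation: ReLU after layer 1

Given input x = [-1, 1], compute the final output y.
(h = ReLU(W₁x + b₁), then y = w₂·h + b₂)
y = -1

Layer 1 pre-activation: z₁ = [5, -5]
After ReLU: h = [5, 0]
Layer 2 output: y = 0×5 + 2×0 + -1 = -1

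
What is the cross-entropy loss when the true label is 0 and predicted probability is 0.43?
L = 0.5621

L = -0·log(0.43) - 1·log(0.57) = -log(0.57) = 0.5621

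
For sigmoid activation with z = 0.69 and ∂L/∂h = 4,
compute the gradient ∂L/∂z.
∂L/∂z = 0.8898

σ(0.69) = 0.666
σ'(0.69) = σ(0.69)(1 - σ(0.69)) = 0.666 × 0.334 = 0.2225
∂L/∂z = ∂L/∂h · σ'(z) = 4 × 0.2225 = 0.8898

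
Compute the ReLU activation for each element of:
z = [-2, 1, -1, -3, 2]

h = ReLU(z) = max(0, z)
h = [0, 1, 0, 0, 2]

ReLU applied element-wise: max(0,-2)=0, max(0,1)=1, max(0,-1)=0, max(0,-3)=0, max(0,2)=2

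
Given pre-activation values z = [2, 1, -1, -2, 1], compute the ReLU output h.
h = [2, 1, 0, 0, 1]

ReLU applied element-wise: max(0,2)=2, max(0,1)=1, max(0,-1)=0, max(0,-2)=0, max(0,1)=1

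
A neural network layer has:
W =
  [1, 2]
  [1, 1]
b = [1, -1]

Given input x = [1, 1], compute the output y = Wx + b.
y = [4, 1]

Wx = [1×1 + 2×1, 1×1 + 1×1]
   = [3, 2]
y = Wx + b = [3 + 1, 2 + -1] = [4, 1]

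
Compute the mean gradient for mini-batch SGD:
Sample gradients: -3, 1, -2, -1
Average gradient = -1.25

Average = (1/4)(-3 + 1 + -2 + -1) = -5/4 = -1.25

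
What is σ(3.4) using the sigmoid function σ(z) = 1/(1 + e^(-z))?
0.9677

sigmoid(3.4) = 1/(1 + e^(-3.4)) = 1/(1 + 0.03337) = 0.9677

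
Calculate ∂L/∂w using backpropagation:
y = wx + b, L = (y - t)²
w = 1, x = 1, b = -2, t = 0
∂L/∂w = -2

y = wx + b = (1)(1) + -2 = -1
∂L/∂y = 2(y - t) = 2(-1 - 0) = -2
∂y/∂w = x = 1
∂L/∂w = ∂L/∂y · ∂y/∂w = -2 × 1 = -2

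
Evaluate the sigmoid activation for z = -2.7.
0.06297

sigmoid(-2.7) = 1/(1 + e^(2.7)) = 1/(1 + 14.88) = 0.06297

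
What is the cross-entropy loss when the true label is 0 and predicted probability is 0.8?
L = 1.609

L = -0·log(0.8) - 1·log(0.2) = -log(0.2) = 1.609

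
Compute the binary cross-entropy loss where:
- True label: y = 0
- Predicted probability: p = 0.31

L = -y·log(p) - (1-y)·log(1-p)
L = 0.3711

L = -0·log(0.31) - 1·log(0.69) = -log(0.69) = 0.3711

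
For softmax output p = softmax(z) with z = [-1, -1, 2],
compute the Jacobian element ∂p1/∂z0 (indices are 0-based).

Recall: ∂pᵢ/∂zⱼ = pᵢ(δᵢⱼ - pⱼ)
∂p1/∂z0 = -0.00205

p = softmax(z) = [0.04528, 0.04528, 0.9094]
p1 = 0.04528, p0 = 0.04528

∂p1/∂z0 = -p1 × p0 = -0.04528 × 0.04528 = -0.00205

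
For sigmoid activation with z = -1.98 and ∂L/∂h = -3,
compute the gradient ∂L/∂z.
∂L/∂z = -0.3198

σ(-1.98) = 0.1213
σ'(-1.98) = σ(-1.98)(1 - σ(-1.98)) = 0.1213 × 0.8787 = 0.1066
∂L/∂z = ∂L/∂h · σ'(z) = -3 × 0.1066 = -0.3198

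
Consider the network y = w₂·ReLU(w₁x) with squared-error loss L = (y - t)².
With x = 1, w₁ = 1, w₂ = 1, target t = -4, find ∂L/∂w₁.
∂L/∂w₁ = 10

Forward pass:
z = w₁x = 1×1 = 1
h = ReLU(1) = 1
y = w₂h = 1×1 = 1

Backward pass:
∂L/∂y = 2(y - t) = 2(1 - -4) = 10
∂y/∂h = w₂ = 1
∂h/∂z = 1 (ReLU derivative)
∂z/∂w₁ = x = 1

∂L/∂w₁ = 10 × 1 × 1 × 1 = 10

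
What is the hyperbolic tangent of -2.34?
-0.9816

tanh(-2.34) = (e^(-2.34) - e^(2.34))/(e^(-2.34) + e^(2.34)) = -0.9816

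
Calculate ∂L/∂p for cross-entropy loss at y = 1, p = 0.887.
∂L/∂p = -1.127

∂L/∂p = -y/p + (1-y)/(1-p) = -1/0.887 + 0 = -1.127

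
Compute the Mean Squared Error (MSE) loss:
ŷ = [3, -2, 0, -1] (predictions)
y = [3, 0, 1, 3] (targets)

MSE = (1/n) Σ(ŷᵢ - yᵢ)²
MSE = 5.25

MSE = (1/4)((3-3)² + (-2-0)² + (0-1)² + (-1-3)²) = (1/4)(0 + 4 + 1 + 16) = 5.25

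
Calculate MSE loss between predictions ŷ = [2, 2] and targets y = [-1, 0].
MSE = 6.5

MSE = (1/2)((2--1)² + (2-0)²) = (1/2)(9 + 4) = 6.5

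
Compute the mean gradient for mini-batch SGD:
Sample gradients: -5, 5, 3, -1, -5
Average gradient = -0.6

Average = (1/5)(-5 + 5 + 3 + -1 + -5) = -3/5 = -0.6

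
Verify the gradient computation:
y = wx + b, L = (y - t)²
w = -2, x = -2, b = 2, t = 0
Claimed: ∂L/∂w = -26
Incorrect

y = (-2)(-2) + 2 = 6
∂L/∂y = 2(y - t) = 2(6 - 0) = 12
∂y/∂w = x = -2
∂L/∂w = 12 × -2 = -24

Claimed value: -26
Incorrect: The correct gradient is -24.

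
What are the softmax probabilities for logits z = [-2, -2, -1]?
p = [0.2119, 0.2119, 0.5761]

exp(z) = [0.1353, 0.1353, 0.3679]
Sum = 0.6386
p = [0.2119, 0.2119, 0.5761]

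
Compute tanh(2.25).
0.978

tanh(2.25) = (e^(2.25) - e^(-2.25))/(e^(2.25) + e^(-2.25)) = 0.978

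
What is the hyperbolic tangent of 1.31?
0.8643

tanh(1.31) = (e^(1.31) - e^(-1.31))/(e^(1.31) + e^(-1.31)) = 0.8643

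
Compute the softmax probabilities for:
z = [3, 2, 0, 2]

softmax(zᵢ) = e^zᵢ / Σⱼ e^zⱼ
p = [0.5601, 0.206, 0.0279, 0.206]

exp(z) = [20.09, 7.389, 1, 7.389]
Sum = 35.86
p = [0.5601, 0.206, 0.0279, 0.206]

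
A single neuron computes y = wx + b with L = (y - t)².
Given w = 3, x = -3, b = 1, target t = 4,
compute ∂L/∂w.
∂L/∂w = 72

y = wx + b = (3)(-3) + 1 = -8
∂L/∂y = 2(y - t) = 2(-8 - 4) = -24
∂y/∂w = x = -3
∂L/∂w = ∂L/∂y · ∂y/∂w = -24 × -3 = 72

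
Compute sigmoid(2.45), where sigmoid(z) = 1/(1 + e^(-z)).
0.9206

sigmoid(2.45) = 1/(1 + e^(-2.45)) = 1/(1 + 0.08629) = 0.9206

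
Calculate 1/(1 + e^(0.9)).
0.2891

sigmoid(-0.9) = 1/(1 + e^(0.9)) = 1/(1 + 2.46) = 0.2891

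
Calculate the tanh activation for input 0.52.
0.4777

tanh(0.52) = (e^(0.52) - e^(-0.52))/(e^(0.52) + e^(-0.52)) = 0.4777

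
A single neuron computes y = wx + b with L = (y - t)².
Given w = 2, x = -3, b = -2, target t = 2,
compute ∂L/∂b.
∂L/∂b = -20

y = wx + b = (2)(-3) + -2 = -8
∂L/∂y = 2(y - t) = 2(-8 - 2) = -20
∂y/∂b = 1
∂L/∂b = ∂L/∂y · ∂y/∂b = -20 × 1 = -20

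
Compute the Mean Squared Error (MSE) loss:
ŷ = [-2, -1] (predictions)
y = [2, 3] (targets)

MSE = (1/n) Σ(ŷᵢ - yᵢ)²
MSE = 16

MSE = (1/2)((-2-2)² + (-1-3)²) = (1/2)(16 + 16) = 16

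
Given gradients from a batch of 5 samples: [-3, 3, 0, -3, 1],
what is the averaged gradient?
Average gradient = -0.4

Average = (1/5)(-3 + 3 + 0 + -3 + 1) = -2/5 = -0.4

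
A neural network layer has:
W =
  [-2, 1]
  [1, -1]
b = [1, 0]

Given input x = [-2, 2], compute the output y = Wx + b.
y = [7, -4]

Wx = [-2×-2 + 1×2, 1×-2 + -1×2]
   = [6, -4]
y = Wx + b = [6 + 1, -4 + 0] = [7, -4]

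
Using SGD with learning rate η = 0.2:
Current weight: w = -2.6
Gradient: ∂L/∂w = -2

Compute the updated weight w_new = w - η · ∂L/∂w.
w_new = -2.2

w_new = w - η·∂L/∂w = -2.6 - 0.2×(-2) = -2.6 - (-0.4) = -2.2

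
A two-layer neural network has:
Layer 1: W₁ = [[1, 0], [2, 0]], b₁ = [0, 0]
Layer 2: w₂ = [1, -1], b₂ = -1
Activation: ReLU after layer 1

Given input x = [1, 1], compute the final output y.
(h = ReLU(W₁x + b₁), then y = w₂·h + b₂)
y = -2

Layer 1 pre-activation: z₁ = [1, 2]
After ReLU: h = [1, 2]
Layer 2 output: y = 1×1 + -1×2 + -1 = -2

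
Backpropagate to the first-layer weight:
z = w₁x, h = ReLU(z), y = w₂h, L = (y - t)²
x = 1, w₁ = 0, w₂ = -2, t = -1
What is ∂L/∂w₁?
∂L/∂w₁ = 0

Forward pass:
z = w₁x = 0×1 = 0
h = ReLU(0) = 0
y = w₂h = -2×0 = 0

Backward pass:
∂L/∂y = 2(y - t) = 2(0 - -1) = 2
∂y/∂h = w₂ = -2
∂h/∂z = 0 (ReLU derivative)
∂z/∂w₁ = x = 1

∂L/∂w₁ = 2 × -2 × 0 × 1 = 0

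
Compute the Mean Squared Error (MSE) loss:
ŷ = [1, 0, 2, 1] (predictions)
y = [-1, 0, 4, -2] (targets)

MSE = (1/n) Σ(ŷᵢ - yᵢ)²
MSE = 4.25

MSE = (1/4)((1--1)² + (0-0)² + (2-4)² + (1--2)²) = (1/4)(4 + 0 + 4 + 9) = 4.25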